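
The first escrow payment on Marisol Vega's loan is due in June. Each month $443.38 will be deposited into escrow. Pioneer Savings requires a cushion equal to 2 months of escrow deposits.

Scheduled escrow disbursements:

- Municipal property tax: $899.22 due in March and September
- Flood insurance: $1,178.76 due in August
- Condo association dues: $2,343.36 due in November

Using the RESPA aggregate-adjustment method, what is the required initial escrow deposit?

$2,647.82

Cushion = 2 × $443.38 = $886.76
Trial balance (start $0, +$443.38 each month, − disbursements):
  Jun: +$443.38 → $443.38
  Jul: +$443.38 → $886.76
  Aug: +$443.38 − $1,178.76 → $151.38
  Sep: +$443.38 − $899.22 → -$304.46
  Oct: +$443.38 → $138.92
  Nov: +$443.38 − $2,343.36 → -$1,761.06
  Dec: +$443.38 → -$1,317.68
  Jan: +$443.38 → -$874.30
  Feb: +$443.38 → -$430.92
  Mar: +$443.38 − $899.22 → -$886.76
  Apr: +$443.38 → -$443.38
  May: +$443.38 → $0.00
Lowest trial balance = -$1,761.06 (Nov)
Initial deposit = cushion − low point = $886.76 − (-$1,761.06) = $2,647.82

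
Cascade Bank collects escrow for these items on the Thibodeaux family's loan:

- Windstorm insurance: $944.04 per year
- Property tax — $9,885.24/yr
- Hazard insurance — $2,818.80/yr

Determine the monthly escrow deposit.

Windstorm insurance — $944.04 per year
Property tax — $9,885.24 per year
Hazard insurance — $2,818.80 per year
Combined annual = $944.04 + $9,885.24 + $2,818.80 = $13,648.08
Per month = $13,648.08 ÷ 12 = $1,137.34

$1,137.34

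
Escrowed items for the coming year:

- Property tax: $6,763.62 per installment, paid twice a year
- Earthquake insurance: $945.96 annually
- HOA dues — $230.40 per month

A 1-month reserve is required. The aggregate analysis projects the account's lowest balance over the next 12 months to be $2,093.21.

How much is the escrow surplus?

Property tax — $6,763.62 × 2 = $13,527.24 per year
Earthquake insurance — $945.96 per year
HOA dues — $230.40 × 12 = $2,764.80 per year
Combined annual = $13,527.24 + $945.96 + $2,764.80 = $17,238.00
Base monthly escrow = $17,238.00 ÷ 12 = $1,436.50
Cushion = 1 × $1,436.50 = $1,436.50
Surplus = $2,093.21 − $1,436.50 = $656.71

$656.71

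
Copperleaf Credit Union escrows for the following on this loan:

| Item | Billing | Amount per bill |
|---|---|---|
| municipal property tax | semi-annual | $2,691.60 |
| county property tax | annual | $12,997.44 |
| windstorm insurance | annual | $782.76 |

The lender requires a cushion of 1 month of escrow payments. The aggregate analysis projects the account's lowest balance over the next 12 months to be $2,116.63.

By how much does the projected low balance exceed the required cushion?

$519.68

Municipal property tax = $2,691.60 × 2 = $5,383.20
County property tax = $12,997.44
Windstorm insurance = $782.76
Annual escrow total = $5,383.20 + $12,997.44 + $782.76 = $19,163.40
Monthly = $19,163.40 / 12 = $1,596.95
Cushion = 1 × $1,596.95 = $1,596.95
Excess over cushion: $2,116.63 − $1,596.95 = $519.68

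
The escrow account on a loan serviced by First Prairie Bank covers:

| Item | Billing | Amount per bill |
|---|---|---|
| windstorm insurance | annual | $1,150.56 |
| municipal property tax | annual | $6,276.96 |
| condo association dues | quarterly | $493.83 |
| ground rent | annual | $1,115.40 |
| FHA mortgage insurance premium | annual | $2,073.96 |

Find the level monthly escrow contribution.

Windstorm insurance — $1,150.56 per year
Municipal property tax — $6,276.96 per year
Condo association dues — $493.83 × 4 = $1,975.32 per year
Ground rent — $1,115.40 per year
FHA mortgage insurance premium — $2,073.96 per year
Yearly total = $1,150.56 + $6,276.96 + $1,975.32 + $1,115.40 + $2,073.96 = $12,592.20
Monthly = $12,592.20 / 12 = $1,049.35

$1,049.35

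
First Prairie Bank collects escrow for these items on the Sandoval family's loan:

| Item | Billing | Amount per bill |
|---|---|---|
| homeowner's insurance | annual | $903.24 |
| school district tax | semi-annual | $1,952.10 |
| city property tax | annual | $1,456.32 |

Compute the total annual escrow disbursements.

Homeowner's insurance — $903.24 per year
School district tax — $1,952.10 × 2 = $3,904.20 per year
City property tax — $1,456.32 per year
Total annual escrow = $903.24 + $3,904.20 + $1,456.32 = $6,263.76

$6,263.76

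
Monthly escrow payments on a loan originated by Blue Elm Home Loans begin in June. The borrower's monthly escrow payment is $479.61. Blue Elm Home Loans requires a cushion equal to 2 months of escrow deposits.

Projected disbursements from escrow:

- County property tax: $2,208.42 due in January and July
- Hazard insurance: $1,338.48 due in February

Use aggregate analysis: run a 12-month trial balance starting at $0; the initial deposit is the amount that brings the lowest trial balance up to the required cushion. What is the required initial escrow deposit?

$2,398.05

Cushion = 2 × $479.61 = $959.22
Trial balance (start $0, +$479.61 each month, − disbursements):
  Jun: +$479.61 → $479.61
  Jul: +$479.61 − $2,208.42 → -$1,249.20
  Aug: +$479.61 → -$769.59
  Sep: +$479.61 → -$289.98
  Oct: +$479.61 → $189.63
  Nov: +$479.61 → $669.24
  Dec: +$479.61 → $1,148.85
  Jan: +$479.61 − $2,208.42 → -$579.96
  Feb: +$479.61 − $1,338.48 → -$1,438.83
  Mar: +$479.61 → -$959.22
  Apr: +$479.61 → -$479.61
  May: +$479.61 → $0.00
Lowest trial balance = -$1,438.83 (Feb)
Initial deposit = cushion − low point = $959.22 − (-$1,438.83) = $2,398.05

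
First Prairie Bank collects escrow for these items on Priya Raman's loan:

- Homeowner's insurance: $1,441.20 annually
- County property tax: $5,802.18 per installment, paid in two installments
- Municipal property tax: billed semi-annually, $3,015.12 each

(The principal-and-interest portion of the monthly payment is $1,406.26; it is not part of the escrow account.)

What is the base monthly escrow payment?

$1,589.65

Homeowner's insurance = $1,441.20 annually
County property tax = $5,802.18 × 2 = $11,604.36 annually
Municipal property tax = $3,015.12 × 2 = $6,030.24 annually
Combined annual = $19,075.80
Monthly = $19,075.80 ÷ 12 = $1,589.65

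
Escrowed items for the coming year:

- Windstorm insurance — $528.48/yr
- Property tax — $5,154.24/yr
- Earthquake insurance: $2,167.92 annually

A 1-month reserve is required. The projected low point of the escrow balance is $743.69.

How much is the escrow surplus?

$89.47

Windstorm insurance: $528.48 per year
Property tax: $5,154.24 per year
Earthquake insurance: $2,167.92 per year
Annual escrow total = $528.48 + $5,154.24 + $2,167.92 = $7,850.64
Monthly = $7,850.64 ÷ 12 = $654.22
Required cushion = 1 × $654.22 = $654.22
Surplus = $743.69 − $654.22 = $89.47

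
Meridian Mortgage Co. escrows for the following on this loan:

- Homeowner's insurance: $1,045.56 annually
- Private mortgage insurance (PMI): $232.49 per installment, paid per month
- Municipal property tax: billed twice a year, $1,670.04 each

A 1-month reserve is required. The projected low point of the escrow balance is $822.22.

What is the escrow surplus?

$224.26

Homeowner's insurance: $1,045.56 annually
Private mortgage insurance (PMI): $232.49 × 12 = $2,789.88 annually
Municipal property tax: $1,670.04 × 2 = $3,340.08 annually
Annual escrow total = $7,175.52
Per month = $7,175.52 / 12 = $597.96
Required reserve = 1 × $597.96 = $597.96
Surplus = $822.22 − $597.96 = $224.26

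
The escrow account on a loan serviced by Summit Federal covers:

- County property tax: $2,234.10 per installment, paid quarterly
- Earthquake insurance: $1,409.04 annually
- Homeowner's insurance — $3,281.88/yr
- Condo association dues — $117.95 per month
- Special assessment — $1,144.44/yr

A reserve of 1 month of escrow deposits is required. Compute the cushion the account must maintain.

$1,348.93

County property tax — $2,234.10 × 4 = $8,936.40/yr
Earthquake insurance — $1,409.04/yr
Homeowner's insurance — $3,281.88/yr
Condo association dues — $117.95 × 12 = $1,415.40/yr
Special assessment — $1,144.44/yr
Total annual escrow = $8,936.40 + $1,409.04 + $3,281.88 + $1,415.40 + $1,144.44 = $16,187.16
Per month = $16,187.16 ÷ 12 = $1,348.93
Cushion = 1 × $1,348.93 = $1,348.93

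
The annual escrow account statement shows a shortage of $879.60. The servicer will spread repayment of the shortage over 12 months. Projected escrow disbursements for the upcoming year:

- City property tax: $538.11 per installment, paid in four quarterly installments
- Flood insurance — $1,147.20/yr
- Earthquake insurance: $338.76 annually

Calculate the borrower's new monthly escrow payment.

City property tax = $538.11 × 4 = $2,152.44/yr
Flood insurance = $1,147.20/yr
Earthquake insurance = $338.76/yr
Combined annual = $3,638.40
Per month = $3,638.40 / 12 = $303.20
Monthly shortage recovery: $879.60 / 12 = $73.30
New monthly escrow = $303.20 + $73.30 = $376.50

$376.50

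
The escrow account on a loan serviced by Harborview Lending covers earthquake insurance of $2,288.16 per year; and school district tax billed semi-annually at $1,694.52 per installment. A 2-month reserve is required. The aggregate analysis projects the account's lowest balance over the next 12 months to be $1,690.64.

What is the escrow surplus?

Earthquake insurance — $2,288.16 per year
School district tax — $1,694.52 × 2 = $3,389.04 per year
Yearly total = $5,677.20
Base monthly escrow = $5,677.20 ÷ 12 = $473.10
Cushion = 2 × $473.10 = $946.20
Excess over cushion: $1,690.64 − $946.20 = $744.44

$744.44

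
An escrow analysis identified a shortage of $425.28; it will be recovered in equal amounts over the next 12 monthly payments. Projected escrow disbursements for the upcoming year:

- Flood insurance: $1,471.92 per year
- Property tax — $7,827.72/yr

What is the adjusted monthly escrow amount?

$810.41

Flood insurance = $1,471.92/yr
Property tax = $7,827.72/yr
Total per year = $9,299.64
Monthly escrow = $9,299.64 / 12 = $774.97
Shortage per month = $425.28 / 12 = $35.44
New monthly escrow = $774.97 + $35.44 = $810.41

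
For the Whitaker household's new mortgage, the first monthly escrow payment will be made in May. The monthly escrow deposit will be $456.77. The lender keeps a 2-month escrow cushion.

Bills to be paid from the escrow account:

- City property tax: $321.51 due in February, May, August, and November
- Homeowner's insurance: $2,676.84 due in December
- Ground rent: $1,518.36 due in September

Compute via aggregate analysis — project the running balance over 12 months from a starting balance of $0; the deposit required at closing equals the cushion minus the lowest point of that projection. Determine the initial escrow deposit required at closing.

$2,419.11

Cushion = 2 × $456.77 = $913.54
Trial balance (start $0, +$456.77 each month, − disbursements):
  May: +$456.77 − $321.51 → $135.26
  Jun: +$456.77 → $592.03
  Jul: +$456.77 → $1,048.80
  Aug: +$456.77 − $321.51 → $1,184.06
  Sep: +$456.77 − $1,518.36 → $122.47
  Oct: +$456.77 → $579.24
  Nov: +$456.77 − $321.51 → $714.50
  Dec: +$456.77 − $2,676.84 → -$1,505.57
  Jan: +$456.77 → -$1,048.80
  Feb: +$456.77 − $321.51 → -$913.54
  Mar: +$456.77 → -$456.77
  Apr: +$456.77 → $0.00
Lowest trial balance = -$1,505.57 (Dec)
Initial deposit = cushion − low point = $913.54 − (-$1,505.57) = $2,419.11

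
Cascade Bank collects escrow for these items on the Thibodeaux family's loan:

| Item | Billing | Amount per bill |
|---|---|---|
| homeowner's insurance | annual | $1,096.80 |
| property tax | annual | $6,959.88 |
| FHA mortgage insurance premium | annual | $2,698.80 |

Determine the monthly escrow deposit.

$896.29

Homeowner's insurance = $1,096.80/yr
Property tax = $6,959.88/yr
FHA mortgage insurance premium = $2,698.80/yr
Combined annual = $10,755.48
Per month = $10,755.48 ÷ 12 = $896.29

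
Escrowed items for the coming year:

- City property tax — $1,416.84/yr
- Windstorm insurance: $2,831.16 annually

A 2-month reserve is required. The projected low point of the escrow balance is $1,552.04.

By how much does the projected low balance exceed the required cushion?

City property tax: $1,416.84 annually
Windstorm insurance: $2,831.16 annually
Yearly total = $1,416.84 + $2,831.16 = $4,248.00
Base monthly escrow = $4,248.00 ÷ 12 = $354.00
Required cushion = 2 × $354.00 = $708.00
Excess over cushion: $1,552.04 − $708.00 = $844.04

$844.04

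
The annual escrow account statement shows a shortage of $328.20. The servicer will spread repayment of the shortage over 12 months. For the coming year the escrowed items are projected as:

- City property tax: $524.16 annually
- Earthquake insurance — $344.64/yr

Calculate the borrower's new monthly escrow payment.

City property tax — $524.16 per year
Earthquake insurance — $344.64 per year
Yearly total = $524.16 + $344.64 = $868.80
Monthly = $868.80 ÷ 12 = $72.40
Shortage per month = $328.20 ÷ 12 = $27.35
New monthly escrow = $72.40 + $27.35 = $99.75

$99.75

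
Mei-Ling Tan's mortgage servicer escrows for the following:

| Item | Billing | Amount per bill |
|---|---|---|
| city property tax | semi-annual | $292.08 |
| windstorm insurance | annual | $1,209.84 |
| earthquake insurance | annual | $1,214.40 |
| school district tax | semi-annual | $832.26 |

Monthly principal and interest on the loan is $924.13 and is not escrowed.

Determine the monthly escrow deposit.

$389.41

City property tax = $292.08 × 2 = $584.16 annually
Windstorm insurance = $1,209.84 annually
Earthquake insurance = $1,214.40 annually
School district tax = $832.26 × 2 = $1,664.52 annually
Yearly total = $584.16 + $1,209.84 + $1,214.40 + $1,664.52 = $4,672.92
Monthly escrow = $4,672.92 / 12 = $389.41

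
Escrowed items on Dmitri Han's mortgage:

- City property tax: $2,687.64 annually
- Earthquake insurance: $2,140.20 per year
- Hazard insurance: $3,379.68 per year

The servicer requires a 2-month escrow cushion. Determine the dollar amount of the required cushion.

$1,367.92

City property tax: $2,687.64 per year
Earthquake insurance: $2,140.20 per year
Hazard insurance: $3,379.68 per year
Total per year = $2,687.64 + $2,140.20 + $3,379.68 = $8,207.52
Monthly escrow = $8,207.52 ÷ 12 = $683.96
Required cushion = 2 × $683.96 = $1,367.92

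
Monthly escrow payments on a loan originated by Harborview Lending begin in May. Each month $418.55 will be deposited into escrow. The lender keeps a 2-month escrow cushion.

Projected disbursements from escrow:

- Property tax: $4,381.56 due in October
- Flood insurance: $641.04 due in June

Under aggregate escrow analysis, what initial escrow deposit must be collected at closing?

$3,348.40

Cushion = 2 × $418.55 = $837.10
Trial balance (start $0, +$418.55 each month, − disbursements):
  May: +$418.55 → $418.55
  Jun: +$418.55 − $641.04 → $196.06
  Jul: +$418.55 → $614.61
  Aug: +$418.55 → $1,033.16
  Sep: +$418.55 → $1,451.71
  Oct: +$418.55 − $4,381.56 → -$2,511.30
  Nov: +$418.55 → -$2,092.75
  Dec: +$418.55 → -$1,674.20
  Jan: +$418.55 → -$1,255.65
  Feb: +$418.55 → -$837.10
  Mar: +$418.55 → -$418.55
  Apr: +$418.55 → $0.00
Lowest trial balance = -$2,511.30 (Oct)
Initial deposit = cushion − low point = $837.10 − (-$2,511.30) = $3,348.40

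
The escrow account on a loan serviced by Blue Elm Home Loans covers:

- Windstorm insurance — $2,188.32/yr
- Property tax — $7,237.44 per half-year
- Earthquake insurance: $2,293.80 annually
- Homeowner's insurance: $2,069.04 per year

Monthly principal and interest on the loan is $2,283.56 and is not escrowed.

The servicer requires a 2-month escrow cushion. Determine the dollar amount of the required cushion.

$3,504.34

Windstorm insurance — $2,188.32/yr
Property tax — $7,237.44 × 2 = $14,474.88/yr
Earthquake insurance — $2,293.80/yr
Homeowner's insurance — $2,069.04/yr
Total per year = $2,188.32 + $14,474.88 + $2,293.80 + $2,069.04 = $21,026.04
Monthly = $21,026.04 ÷ 12 = $1,752.17
Reserve = 2 × $1,752.17 = $3,504.34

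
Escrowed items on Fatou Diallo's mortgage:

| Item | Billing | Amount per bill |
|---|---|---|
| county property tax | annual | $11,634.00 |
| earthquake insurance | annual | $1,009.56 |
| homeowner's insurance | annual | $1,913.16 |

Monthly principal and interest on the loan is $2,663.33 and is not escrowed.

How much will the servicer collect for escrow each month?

$1,213.06

County property tax — $11,634.00
Earthquake insurance — $1,009.56
Homeowner's insurance — $1,913.16
Yearly total = $14,556.72
Monthly escrow = $14,556.72 ÷ 12 = $1,213.06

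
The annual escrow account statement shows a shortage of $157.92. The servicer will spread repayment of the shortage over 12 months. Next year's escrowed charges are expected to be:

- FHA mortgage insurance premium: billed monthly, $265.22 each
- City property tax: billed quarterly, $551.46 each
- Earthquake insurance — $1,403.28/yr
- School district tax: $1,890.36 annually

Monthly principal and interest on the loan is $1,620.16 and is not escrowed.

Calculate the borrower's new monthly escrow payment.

$736.67

FHA mortgage insurance premium — $265.22 × 12 = $3,182.64 annually
City property tax — $551.46 × 4 = $2,205.84 annually
Earthquake insurance — $1,403.28 annually
School district tax — $1,890.36 annually
Combined annual = $3,182.64 + $2,205.84 + $1,403.28 + $1,890.36 = $8,682.12
Per month = $8,682.12 / 12 = $723.51
Shortage spread = $157.92 / 12 = $13.16/mo
New monthly escrow = $723.51 + $13.16 = $736.67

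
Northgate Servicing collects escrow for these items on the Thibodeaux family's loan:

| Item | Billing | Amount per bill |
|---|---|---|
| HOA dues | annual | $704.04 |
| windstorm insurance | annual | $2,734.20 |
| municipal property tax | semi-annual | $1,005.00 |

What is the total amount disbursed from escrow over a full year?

$5,448.24

HOA dues: $704.04
Windstorm insurance: $2,734.20
Municipal property tax: $1,005.00 × 2 = $2,010.00
Total annual escrow = $704.04 + $2,734.20 + $2,010.00 = $5,448.24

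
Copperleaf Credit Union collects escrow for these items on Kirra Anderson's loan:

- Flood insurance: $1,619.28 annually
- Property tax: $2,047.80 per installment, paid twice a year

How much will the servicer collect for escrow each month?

Flood insurance = $1,619.28 per year
Property tax = $2,047.80 × 2 = $4,095.60 per year
Total per year = $1,619.28 + $4,095.60 = $5,714.88
Per month = $5,714.88 / 12 = $476.24

$476.24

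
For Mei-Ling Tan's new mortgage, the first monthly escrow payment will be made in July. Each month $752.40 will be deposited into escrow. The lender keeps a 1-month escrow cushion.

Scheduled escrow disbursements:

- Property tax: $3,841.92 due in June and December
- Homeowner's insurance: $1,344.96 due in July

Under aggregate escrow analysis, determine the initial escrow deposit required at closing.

Cushion = 1 × $752.40 = $752.40
Trial balance (start $0, +$752.40 each month, − disbursements):
  Jul: +$752.40 − $1,344.96 → -$592.56
  Aug: +$752.40 → $159.84
  Sep: +$752.40 → $912.24
  Oct: +$752.40 → $1,664.64
  Nov: +$752.40 → $2,417.04
  Dec: +$752.40 − $3,841.92 → -$672.48
  Jan: +$752.40 → $79.92
  Feb: +$752.40 → $832.32
  Mar: +$752.40 → $1,584.72
  Apr: +$752.40 → $2,337.12
  May: +$752.40 → $3,089.52
  Jun: +$752.40 − $3,841.92 → $0.00
Lowest trial balance = -$672.48 (Dec)
Initial deposit = cushion − low point = $752.40 − (-$672.48) = $1,424.88

$1,424.88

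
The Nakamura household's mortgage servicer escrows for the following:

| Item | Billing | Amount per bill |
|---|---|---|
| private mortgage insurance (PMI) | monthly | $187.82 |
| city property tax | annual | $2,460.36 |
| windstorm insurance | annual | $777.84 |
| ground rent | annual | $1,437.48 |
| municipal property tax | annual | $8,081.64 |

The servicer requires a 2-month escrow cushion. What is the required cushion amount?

Private mortgage insurance (PMI) = $187.82 × 12 = $2,253.84 annually
City property tax = $2,460.36 annually
Windstorm insurance = $777.84 annually
Ground rent = $1,437.48 annually
Municipal property tax = $8,081.64 annually
Total annual escrow = $2,253.84 + $2,460.36 + $777.84 + $1,437.48 + $8,081.64 = $15,011.16
Base monthly escrow = $15,011.16 / 12 = $1,250.93
Reserve = 2 × $1,250.93 = $2,501.86

$2,501.86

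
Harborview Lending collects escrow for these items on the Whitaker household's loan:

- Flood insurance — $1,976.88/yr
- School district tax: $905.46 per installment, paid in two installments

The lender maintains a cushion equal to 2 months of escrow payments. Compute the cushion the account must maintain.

Flood insurance: $1,976.88 annually
School district tax: $905.46 × 2 = $1,810.92 annually
Combined annual = $1,976.88 + $1,810.92 = $3,787.80
Base monthly escrow = $3,787.80 / 12 = $315.65
Reserve = 2 × $315.65 = $631.30

$631.30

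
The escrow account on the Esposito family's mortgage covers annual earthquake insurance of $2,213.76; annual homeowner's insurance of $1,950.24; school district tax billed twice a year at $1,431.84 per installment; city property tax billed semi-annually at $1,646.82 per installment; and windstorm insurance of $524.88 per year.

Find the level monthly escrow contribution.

$903.85

Earthquake insurance — $2,213.76 annually
Homeowner's insurance — $1,950.24 annually
School district tax — $1,431.84 × 2 = $2,863.68 annually
City property tax — $1,646.82 × 2 = $3,293.64 annually
Windstorm insurance — $524.88 annually
Yearly total = $10,846.20
Monthly escrow = $10,846.20 / 12 = $903.85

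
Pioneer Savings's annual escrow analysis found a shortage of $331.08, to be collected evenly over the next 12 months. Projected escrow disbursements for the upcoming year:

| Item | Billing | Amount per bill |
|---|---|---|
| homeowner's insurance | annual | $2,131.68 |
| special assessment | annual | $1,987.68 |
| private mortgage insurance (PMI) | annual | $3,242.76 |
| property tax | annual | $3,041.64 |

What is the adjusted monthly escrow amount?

Homeowner's insurance — $2,131.68 per year
Special assessment — $1,987.68 per year
Private mortgage insurance (PMI) — $3,242.76 per year
Property tax — $3,041.64 per year
Annual escrow total = $10,403.76
Monthly escrow = $10,403.76 / 12 = $866.98
Monthly shortage recovery: $331.08 / 12 = $27.59
New monthly escrow = $866.98 + $27.59 = $894.57

$894.57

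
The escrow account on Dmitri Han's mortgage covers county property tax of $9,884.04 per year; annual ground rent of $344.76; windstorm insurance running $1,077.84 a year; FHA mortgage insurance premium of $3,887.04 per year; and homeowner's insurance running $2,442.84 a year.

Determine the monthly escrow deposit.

County property tax = $9,884.04/yr
Ground rent = $344.76/yr
Windstorm insurance = $1,077.84/yr
FHA mortgage insurance premium = $3,887.04/yr
Homeowner's insurance = $2,442.84/yr
Yearly total = $9,884.04 + $344.76 + $1,077.84 + $3,887.04 + $2,442.84 = $17,636.52
Per month = $17,636.52 ÷ 12 = $1,469.71

$1,469.71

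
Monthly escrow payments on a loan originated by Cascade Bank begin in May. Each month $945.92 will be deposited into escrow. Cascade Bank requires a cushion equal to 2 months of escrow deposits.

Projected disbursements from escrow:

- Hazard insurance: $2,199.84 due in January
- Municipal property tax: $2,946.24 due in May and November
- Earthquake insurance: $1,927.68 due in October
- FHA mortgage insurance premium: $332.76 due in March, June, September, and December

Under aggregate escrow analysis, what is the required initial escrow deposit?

$4,396.84

Cushion = 2 × $945.92 = $1,891.84
Trial balance (start $0, +$945.92 each month, − disbursements):
  May: +$945.92 − $2,946.24 → -$2,000.32
  Jun: +$945.92 − $332.76 → -$1,387.16
  Jul: +$945.92 → -$441.24
  Aug: +$945.92 → $504.68
  Sep: +$945.92 − $332.76 → $1,117.84
  Oct: +$945.92 − $1,927.68 → $136.08
  Nov: +$945.92 − $2,946.24 → -$1,864.24
  Dec: +$945.92 − $332.76 → -$1,251.08
  Jan: +$945.92 − $2,199.84 → -$2,505.00
  Feb: +$945.92 → -$1,559.08
  Mar: +$945.92 − $332.76 → -$945.92
  Apr: +$945.92 → $0.00
Lowest trial balance = -$2,505.00 (Jan)
Initial deposit = cushion − low point = $1,891.84 − (-$2,505.00) = $4,396.84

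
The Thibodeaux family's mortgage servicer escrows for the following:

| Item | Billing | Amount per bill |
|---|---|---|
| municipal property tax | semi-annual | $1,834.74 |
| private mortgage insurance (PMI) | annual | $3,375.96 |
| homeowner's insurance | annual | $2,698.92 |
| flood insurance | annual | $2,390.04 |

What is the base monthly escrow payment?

$1,011.20

Municipal property tax = $1,834.74 × 2 = $3,669.48 per year
Private mortgage insurance (PMI) = $3,375.96 per year
Homeowner's insurance = $2,698.92 per year
Flood insurance = $2,390.04 per year
Annual escrow total = $3,669.48 + $3,375.96 + $2,698.92 + $2,390.04 = $12,134.40
Per month = $12,134.40 ÷ 12 = $1,011.20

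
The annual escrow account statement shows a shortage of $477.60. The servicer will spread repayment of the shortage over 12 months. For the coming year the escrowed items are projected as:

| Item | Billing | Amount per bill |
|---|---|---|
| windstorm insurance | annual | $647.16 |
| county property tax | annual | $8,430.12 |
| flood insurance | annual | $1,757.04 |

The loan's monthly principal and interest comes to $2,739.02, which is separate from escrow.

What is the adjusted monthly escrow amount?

Windstorm insurance: $647.16
County property tax: $8,430.12
Flood insurance: $1,757.04
Total per year = $647.16 + $8,430.12 + $1,757.04 = $10,834.32
Monthly = $10,834.32 / 12 = $902.86
Shortage per month = $477.60 / 12 = $39.80
Adjusted monthly = $902.86 + $39.80 = $942.66

$942.66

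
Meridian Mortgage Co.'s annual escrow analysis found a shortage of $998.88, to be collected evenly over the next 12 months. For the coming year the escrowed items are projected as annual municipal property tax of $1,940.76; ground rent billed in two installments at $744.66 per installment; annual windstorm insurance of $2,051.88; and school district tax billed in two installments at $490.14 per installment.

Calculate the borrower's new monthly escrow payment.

Municipal property tax: $1,940.76 per year
Ground rent: $744.66 × 2 = $1,489.32 per year
Windstorm insurance: $2,051.88 per year
School district tax: $490.14 × 2 = $980.28 per year
Combined annual = $1,940.76 + $1,489.32 + $2,051.88 + $980.28 = $6,462.24
Monthly = $6,462.24 ÷ 12 = $538.52
Shortage spread = $998.88 ÷ 12 = $83.24/mo
New monthly escrow = $538.52 + $83.24 = $621.76

$621.76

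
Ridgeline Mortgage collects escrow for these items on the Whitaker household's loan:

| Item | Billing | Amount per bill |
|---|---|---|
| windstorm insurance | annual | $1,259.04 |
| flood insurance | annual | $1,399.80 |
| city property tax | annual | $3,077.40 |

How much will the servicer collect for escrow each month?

Windstorm insurance = $1,259.04 annually
Flood insurance = $1,399.80 annually
City property tax = $3,077.40 annually
Total per year = $5,736.24
Monthly escrow = $5,736.24 / 12 = $478.02

$478.02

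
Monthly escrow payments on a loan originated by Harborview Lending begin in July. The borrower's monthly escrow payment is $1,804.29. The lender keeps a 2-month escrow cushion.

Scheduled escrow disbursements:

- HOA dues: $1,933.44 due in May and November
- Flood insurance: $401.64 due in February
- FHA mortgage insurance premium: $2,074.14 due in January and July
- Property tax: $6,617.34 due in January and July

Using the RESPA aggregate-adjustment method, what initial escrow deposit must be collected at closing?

$10,495.77

Cushion = 2 × $1,804.29 = $3,608.58
Trial balance (start $0, +$1,804.29 each month, − disbursements):
  Jul: +$1,804.29 − $8,691.48 → -$6,887.19
  Aug: +$1,804.29 → -$5,082.90
  Sep: +$1,804.29 → -$3,278.61
  Oct: +$1,804.29 → -$1,474.32
  Nov: +$1,804.29 − $1,933.44 → -$1,603.47
  Dec: +$1,804.29 → $200.82
  Jan: +$1,804.29 − $8,691.48 → -$6,686.37
  Feb: +$1,804.29 − $401.64 → -$5,283.72
  Mar: +$1,804.29 → -$3,479.43
  Apr: +$1,804.29 → -$1,675.14
  May: +$1,804.29 − $1,933.44 → -$1,804.29
  Jun: +$1,804.29 → $0.00
Lowest trial balance = -$6,887.19 (Jul)
Initial deposit = cushion − low point = $3,608.58 − (-$6,887.19) = $10,495.77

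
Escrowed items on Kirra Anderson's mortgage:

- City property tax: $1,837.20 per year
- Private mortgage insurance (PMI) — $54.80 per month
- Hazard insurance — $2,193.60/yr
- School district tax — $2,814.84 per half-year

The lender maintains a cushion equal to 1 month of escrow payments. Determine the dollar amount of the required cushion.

City property tax — $1,837.20 per year
Private mortgage insurance (PMI) — $54.80 × 12 = $657.60 per year
Hazard insurance — $2,193.60 per year
School district tax — $2,814.84 × 2 = $5,629.68 per year
Total annual escrow = $1,837.20 + $657.60 + $2,193.60 + $5,629.68 = $10,318.08
Per month = $10,318.08 ÷ 12 = $859.84
Cushion = 1 × $859.84 = $859.84

$859.84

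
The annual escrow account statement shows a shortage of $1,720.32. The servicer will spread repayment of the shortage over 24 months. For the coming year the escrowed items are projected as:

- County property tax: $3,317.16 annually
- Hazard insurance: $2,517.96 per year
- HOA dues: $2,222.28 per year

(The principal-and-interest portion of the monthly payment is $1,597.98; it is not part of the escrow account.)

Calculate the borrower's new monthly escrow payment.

County property tax — $3,317.16 annually
Hazard insurance — $2,517.96 annually
HOA dues — $2,222.28 annually
Combined annual = $3,317.16 + $2,517.96 + $2,222.28 = $8,057.40
Monthly escrow = $8,057.40 / 12 = $671.45
Monthly shortage recovery: $1,720.32 ÷ 24 = $71.68
New monthly escrow = $671.45 + $71.68 = $743.13

$743.13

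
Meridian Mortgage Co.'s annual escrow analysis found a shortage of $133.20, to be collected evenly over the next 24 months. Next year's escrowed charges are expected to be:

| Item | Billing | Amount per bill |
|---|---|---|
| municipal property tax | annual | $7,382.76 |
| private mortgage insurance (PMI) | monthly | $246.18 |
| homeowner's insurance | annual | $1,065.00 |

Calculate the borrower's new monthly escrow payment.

$955.71

Municipal property tax = $7,382.76
Private mortgage insurance (PMI) = $246.18 × 12 = $2,954.16
Homeowner's insurance = $1,065.00
Combined annual = $7,382.76 + $2,954.16 + $1,065.00 = $11,401.92
Per month = $11,401.92 / 12 = $950.16
Shortage spread = $133.20 ÷ 24 = $5.55/mo
New monthly escrow = $950.16 + $5.55 = $955.71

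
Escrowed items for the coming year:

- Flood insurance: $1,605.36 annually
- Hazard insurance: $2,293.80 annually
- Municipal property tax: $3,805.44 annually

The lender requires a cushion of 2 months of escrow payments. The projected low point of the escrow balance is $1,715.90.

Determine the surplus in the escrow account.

Flood insurance = $1,605.36 annually
Hazard insurance = $2,293.80 annually
Municipal property tax = $3,805.44 annually
Yearly total = $7,704.60
Monthly = $7,704.60 ÷ 12 = $642.05
Cushion = 2 × $642.05 = $1,284.10
Excess over cushion: $1,715.90 − $1,284.10 = $431.80

$431.80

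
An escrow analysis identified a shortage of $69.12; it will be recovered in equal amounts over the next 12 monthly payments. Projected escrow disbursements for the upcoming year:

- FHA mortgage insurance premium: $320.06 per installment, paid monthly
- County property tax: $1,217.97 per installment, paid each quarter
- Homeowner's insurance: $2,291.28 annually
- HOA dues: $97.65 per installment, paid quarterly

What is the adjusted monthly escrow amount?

$955.30

FHA mortgage insurance premium: $320.06 × 12 = $3,840.72 per year
County property tax: $1,217.97 × 4 = $4,871.88 per year
Homeowner's insurance: $2,291.28 per year
HOA dues: $97.65 × 4 = $390.60 per year
Annual escrow total = $3,840.72 + $4,871.88 + $2,291.28 + $390.60 = $11,394.48
Monthly = $11,394.48 ÷ 12 = $949.54
Shortage per month = $69.12 / 12 = $5.76
Adjusted monthly = $949.54 + $5.76 = $955.30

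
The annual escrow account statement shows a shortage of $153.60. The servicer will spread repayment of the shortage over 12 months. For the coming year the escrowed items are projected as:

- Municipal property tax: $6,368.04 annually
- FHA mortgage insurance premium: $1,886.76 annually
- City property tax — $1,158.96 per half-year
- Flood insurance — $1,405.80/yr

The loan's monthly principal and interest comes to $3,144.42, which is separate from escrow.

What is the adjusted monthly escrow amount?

$1,011.01

Municipal property tax: $6,368.04
FHA mortgage insurance premium: $1,886.76
City property tax: $1,158.96 × 2 = $2,317.92
Flood insurance: $1,405.80
Total annual escrow = $6,368.04 + $1,886.76 + $2,317.92 + $1,405.80 = $11,978.52
Per month = $11,978.52 ÷ 12 = $998.21
Shortage spread = $153.60 ÷ 12 = $12.80/mo
Adjusted monthly = $998.21 + $12.80 = $1,011.01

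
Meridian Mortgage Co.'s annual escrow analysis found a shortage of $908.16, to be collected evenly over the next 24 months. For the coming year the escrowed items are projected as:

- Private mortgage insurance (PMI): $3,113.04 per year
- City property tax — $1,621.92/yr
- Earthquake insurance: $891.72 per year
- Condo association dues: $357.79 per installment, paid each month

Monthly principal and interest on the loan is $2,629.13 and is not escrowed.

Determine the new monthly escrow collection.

Private mortgage insurance (PMI): $3,113.04/yr
City property tax: $1,621.92/yr
Earthquake insurance: $891.72/yr
Condo association dues: $357.79 × 12 = $4,293.48/yr
Yearly total = $9,920.16
Monthly = $9,920.16 ÷ 12 = $826.68
Shortage spread = $908.16 ÷ 24 = $37.84/mo
Adjusted monthly = $826.68 + $37.84 = $864.52

$864.52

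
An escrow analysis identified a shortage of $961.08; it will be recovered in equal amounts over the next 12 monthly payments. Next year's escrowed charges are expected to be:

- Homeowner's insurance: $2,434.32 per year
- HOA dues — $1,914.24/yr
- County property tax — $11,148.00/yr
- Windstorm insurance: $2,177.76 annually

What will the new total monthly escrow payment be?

$1,552.95

Homeowner's insurance: $2,434.32
HOA dues: $1,914.24
County property tax: $11,148.00
Windstorm insurance: $2,177.76
Total per year = $2,434.32 + $1,914.24 + $11,148.00 + $2,177.76 = $17,674.32
Per month = $17,674.32 / 12 = $1,472.86
Shortage per month = $961.08 ÷ 12 = $80.09
Adjusted monthly = $1,472.86 + $80.09 = $1,552.95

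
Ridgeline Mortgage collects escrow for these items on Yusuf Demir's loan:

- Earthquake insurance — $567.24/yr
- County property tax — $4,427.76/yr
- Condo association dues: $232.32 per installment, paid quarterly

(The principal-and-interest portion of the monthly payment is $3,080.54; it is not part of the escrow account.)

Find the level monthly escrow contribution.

$493.69

Earthquake insurance = $567.24
County property tax = $4,427.76
Condo association dues = $232.32 × 4 = $929.28
Yearly total = $567.24 + $4,427.76 + $929.28 = $5,924.28
Monthly = $5,924.28 / 12 = $493.69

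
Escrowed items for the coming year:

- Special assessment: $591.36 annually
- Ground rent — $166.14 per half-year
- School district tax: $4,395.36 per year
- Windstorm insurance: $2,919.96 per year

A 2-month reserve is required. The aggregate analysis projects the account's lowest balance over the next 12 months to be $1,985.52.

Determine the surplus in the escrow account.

Special assessment = $591.36 per year
Ground rent = $166.14 × 2 = $332.28 per year
School district tax = $4,395.36 per year
Windstorm insurance = $2,919.96 per year
Total per year = $8,238.96
Per month = $8,238.96 ÷ 12 = $686.58
Cushion = 2 × $686.58 = $1,373.16
Excess over cushion: $1,985.52 − $1,373.16 = $612.36

$612.36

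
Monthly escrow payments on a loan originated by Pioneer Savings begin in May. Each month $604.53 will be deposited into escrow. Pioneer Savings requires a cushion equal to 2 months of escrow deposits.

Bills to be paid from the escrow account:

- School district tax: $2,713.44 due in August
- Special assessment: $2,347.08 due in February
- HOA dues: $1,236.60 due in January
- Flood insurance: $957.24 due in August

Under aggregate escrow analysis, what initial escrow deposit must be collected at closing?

Cushion = 2 × $604.53 = $1,209.06
Trial balance (start $0, +$604.53 each month, − disbursements):
  May: +$604.53 → $604.53
  Jun: +$604.53 → $1,209.06
  Jul: +$604.53 → $1,813.59
  Aug: +$604.53 − $3,670.68 → -$1,252.56
  Sep: +$604.53 → -$648.03
  Oct: +$604.53 → -$43.50
  Nov: +$604.53 → $561.03
  Dec: +$604.53 → $1,165.56
  Jan: +$604.53 − $1,236.60 → $533.49
  Feb: +$604.53 − $2,347.08 → -$1,209.06
  Mar: +$604.53 → -$604.53
  Apr: +$604.53 → $0.00
Lowest trial balance = -$1,252.56 (Aug)
Initial deposit = cushion − low point = $1,209.06 − (-$1,252.56) = $2,461.62

$2,461.62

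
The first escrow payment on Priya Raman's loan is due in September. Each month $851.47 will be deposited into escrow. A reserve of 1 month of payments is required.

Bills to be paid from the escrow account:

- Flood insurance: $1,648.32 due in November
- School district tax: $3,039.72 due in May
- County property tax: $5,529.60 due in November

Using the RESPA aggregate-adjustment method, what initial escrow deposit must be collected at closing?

$5,474.98

Cushion = 1 × $851.47 = $851.47
Trial balance (start $0, +$851.47 each month, − disbursements):
  Sep: +$851.47 → $851.47
  Oct: +$851.47 → $1,702.94
  Nov: +$851.47 − $7,177.92 → -$4,623.51
  Dec: +$851.47 → -$3,772.04
  Jan: +$851.47 → -$2,920.57
  Feb: +$851.47 → -$2,069.10
  Mar: +$851.47 → -$1,217.63
  Apr: +$851.47 → -$366.16
  May: +$851.47 − $3,039.72 → -$2,554.41
  Jun: +$851.47 → -$1,702.94
  Jul: +$851.47 → -$851.47
  Aug: +$851.47 → $0.00
Lowest trial balance = -$4,623.51 (Nov)
Initial deposit = cushion − low point = $851.47 − (-$4,623.51) = $5,474.98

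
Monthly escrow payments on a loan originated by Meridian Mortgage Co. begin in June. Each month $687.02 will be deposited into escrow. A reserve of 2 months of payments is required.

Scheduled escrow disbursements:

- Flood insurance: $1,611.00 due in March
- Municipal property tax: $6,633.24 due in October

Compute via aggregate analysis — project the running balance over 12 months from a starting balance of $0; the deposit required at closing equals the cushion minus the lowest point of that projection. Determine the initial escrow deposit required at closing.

$4,572.18

Cushion = 2 × $687.02 = $1,374.04
Trial balance (start $0, +$687.02 each month, − disbursements):
  Jun: +$687.02 → $687.02
  Jul: +$687.02 → $1,374.04
  Aug: +$687.02 → $2,061.06
  Sep: +$687.02 → $2,748.08
  Oct: +$687.02 − $6,633.24 → -$3,198.14
  Nov: +$687.02 → -$2,511.12
  Dec: +$687.02 → -$1,824.10
  Jan: +$687.02 → -$1,137.08
  Feb: +$687.02 → -$450.06
  Mar: +$687.02 − $1,611.00 → -$1,374.04
  Apr: +$687.02 → -$687.02
  May: +$687.02 → $0.00
Lowest trial balance = -$3,198.14 (Oct)
Initial deposit = cushion − low point = $1,374.04 − (-$3,198.14) = $4,572.18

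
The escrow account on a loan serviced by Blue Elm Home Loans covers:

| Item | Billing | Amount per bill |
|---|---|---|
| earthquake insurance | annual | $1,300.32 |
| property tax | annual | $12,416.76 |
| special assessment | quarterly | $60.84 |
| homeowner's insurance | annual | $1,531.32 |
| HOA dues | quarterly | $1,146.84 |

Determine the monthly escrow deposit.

Earthquake insurance — $1,300.32
Property tax — $12,416.76
Special assessment — $60.84 × 4 = $243.36
Homeowner's insurance — $1,531.32
HOA dues — $1,146.84 × 4 = $4,587.36
Yearly total = $1,300.32 + $12,416.76 + $243.36 + $1,531.32 + $4,587.36 = $20,079.12
Monthly = $20,079.12 ÷ 12 = $1,673.26

$1,673.26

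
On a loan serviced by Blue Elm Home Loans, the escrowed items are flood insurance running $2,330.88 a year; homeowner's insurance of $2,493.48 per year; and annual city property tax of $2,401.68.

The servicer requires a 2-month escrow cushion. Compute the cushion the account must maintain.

Flood insurance = $2,330.88/yr
Homeowner's insurance = $2,493.48/yr
City property tax = $2,401.68/yr
Annual escrow total = $7,226.04
Base monthly escrow = $7,226.04 / 12 = $602.17
Cushion = 2 × $602.17 = $1,204.34

$1,204.34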